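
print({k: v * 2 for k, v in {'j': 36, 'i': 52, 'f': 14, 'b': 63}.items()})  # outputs {'j': 72, 'i': 104, 'f': 28, 'b': 126}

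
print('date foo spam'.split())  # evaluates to ['date', 'foo', 'spam']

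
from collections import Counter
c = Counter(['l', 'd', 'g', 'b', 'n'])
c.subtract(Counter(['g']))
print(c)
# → Counter({'l': 1, 'd': 1, 'b': 1, 'n': 1, 'g': 0})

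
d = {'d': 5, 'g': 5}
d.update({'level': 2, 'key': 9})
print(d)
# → {'d': 5, 'g': 5, 'level': 2, 'key': 9}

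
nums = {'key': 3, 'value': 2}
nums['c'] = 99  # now {'key': 3, 'value': 2, 'c': 99}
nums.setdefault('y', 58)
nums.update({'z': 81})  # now {'key': 3, 'value': 2, 'c': 99, 'y': 58, 'z': 81}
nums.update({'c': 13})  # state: {'key': 3, 'value': 2, 'c': 13, 'y': 58, 'z': 81}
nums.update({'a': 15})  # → {'key': 3, 'value': 2, 'c': 13, 'y': 58, 'z': 81, 'a': 15}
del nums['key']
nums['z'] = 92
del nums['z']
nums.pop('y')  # 58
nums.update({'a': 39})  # {'value': 2, 'c': 13, 'a': 39}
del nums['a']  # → {'value': 2, 'c': 13}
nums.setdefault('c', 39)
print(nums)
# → {'value': 2, 'c': 13}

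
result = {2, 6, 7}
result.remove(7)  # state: {2, 6}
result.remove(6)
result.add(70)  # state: {2, 70}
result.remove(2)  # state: {70}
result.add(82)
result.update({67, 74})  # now {67, 70, 74, 82}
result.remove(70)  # {67, 74, 82}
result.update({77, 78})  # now {67, 74, 77, 78, 82}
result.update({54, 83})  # {54, 67, 74, 77, 78, 82, 83}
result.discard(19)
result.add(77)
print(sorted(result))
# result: [54, 67, 74, 77, 78, 82, 83]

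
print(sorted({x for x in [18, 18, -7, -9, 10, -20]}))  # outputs [-20, -9, -7, 10, 18]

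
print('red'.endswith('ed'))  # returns True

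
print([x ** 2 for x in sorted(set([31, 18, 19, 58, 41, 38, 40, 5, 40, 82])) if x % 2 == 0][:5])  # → [324, 1444, 1600, 3364, 6724]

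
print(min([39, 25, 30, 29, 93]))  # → 25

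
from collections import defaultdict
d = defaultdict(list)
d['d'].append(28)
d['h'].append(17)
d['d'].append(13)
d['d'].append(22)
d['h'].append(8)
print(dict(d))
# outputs {'d': [28, 13, 22], 'h': [17, 8]}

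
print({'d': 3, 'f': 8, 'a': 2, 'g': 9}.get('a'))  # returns 2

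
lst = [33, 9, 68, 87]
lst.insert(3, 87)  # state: [33, 9, 68, 87, 87]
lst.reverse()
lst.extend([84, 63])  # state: [87, 87, 68, 9, 33, 84, 63]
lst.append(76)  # [87, 87, 68, 9, 33, 84, 63, 76]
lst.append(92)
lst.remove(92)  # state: [87, 87, 68, 9, 33, 84, 63, 76]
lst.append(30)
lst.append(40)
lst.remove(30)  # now [87, 87, 68, 9, 33, 84, 63, 76, 40]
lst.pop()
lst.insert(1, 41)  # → [87, 41, 87, 68, 9, 33, 84, 63, 76]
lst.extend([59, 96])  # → [87, 41, 87, 68, 9, 33, 84, 63, 76, 59, 96]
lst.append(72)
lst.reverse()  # [72, 96, 59, 76, 63, 84, 33, 9, 68, 87, 41, 87]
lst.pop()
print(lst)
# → [72, 96, 59, 76, 63, 84, 33, 9, 68, 87, 41]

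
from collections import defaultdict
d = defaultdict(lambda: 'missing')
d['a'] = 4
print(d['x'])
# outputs missing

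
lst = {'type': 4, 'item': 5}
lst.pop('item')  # 5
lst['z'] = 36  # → {'type': 4, 'z': 36}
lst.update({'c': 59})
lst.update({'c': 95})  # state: {'type': 4, 'z': 36, 'c': 95}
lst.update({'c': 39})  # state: {'type': 4, 'z': 36, 'c': 39}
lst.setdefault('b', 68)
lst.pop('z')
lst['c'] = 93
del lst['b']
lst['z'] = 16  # {'type': 4, 'c': 93, 'z': 16}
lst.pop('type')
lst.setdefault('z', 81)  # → 16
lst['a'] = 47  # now {'c': 93, 'z': 16, 'a': 47}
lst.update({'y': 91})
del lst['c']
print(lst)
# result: {'z': 16, 'a': 47, 'y': 91}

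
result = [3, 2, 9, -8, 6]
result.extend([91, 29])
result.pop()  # 29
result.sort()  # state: [-8, 2, 3, 6, 9, 91]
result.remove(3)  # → [-8, 2, 6, 9, 91]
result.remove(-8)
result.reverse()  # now [91, 9, 6, 2]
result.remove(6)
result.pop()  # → 2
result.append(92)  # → [91, 9, 92]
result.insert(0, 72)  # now [72, 91, 9, 92]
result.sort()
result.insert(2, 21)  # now [9, 72, 21, 91, 92]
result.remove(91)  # [9, 72, 21, 92]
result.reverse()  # [92, 21, 72, 9]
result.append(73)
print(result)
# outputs [92, 21, 72, 9, 73]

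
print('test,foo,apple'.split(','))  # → ['test', 'foo', 'apple']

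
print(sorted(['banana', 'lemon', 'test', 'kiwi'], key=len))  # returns ['test', 'kiwi', 'lemon', 'banana']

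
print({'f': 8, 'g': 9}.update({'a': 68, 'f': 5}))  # None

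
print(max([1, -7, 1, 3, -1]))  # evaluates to 3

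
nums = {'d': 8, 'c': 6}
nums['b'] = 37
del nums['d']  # {'c': 6, 'b': 37}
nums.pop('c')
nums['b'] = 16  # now {'b': 16}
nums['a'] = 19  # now {'b': 16, 'a': 19}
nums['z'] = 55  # {'b': 16, 'a': 19, 'z': 55}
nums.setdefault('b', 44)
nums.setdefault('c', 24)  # 24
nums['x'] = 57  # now {'b': 16, 'a': 19, 'z': 55, 'c': 24, 'x': 57}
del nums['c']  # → {'b': 16, 'a': 19, 'z': 55, 'x': 57}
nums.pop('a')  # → 19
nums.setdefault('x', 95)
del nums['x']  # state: {'b': 16, 'z': 55}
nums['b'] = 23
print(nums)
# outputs {'b': 23, 'z': 55}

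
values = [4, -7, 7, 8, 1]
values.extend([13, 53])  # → [4, -7, 7, 8, 1, 13, 53]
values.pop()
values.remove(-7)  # [4, 7, 8, 1, 13]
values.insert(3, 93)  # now [4, 7, 8, 93, 1, 13]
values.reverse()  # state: [13, 1, 93, 8, 7, 4]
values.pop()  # 4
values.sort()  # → [1, 7, 8, 13, 93]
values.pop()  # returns 93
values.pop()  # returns 13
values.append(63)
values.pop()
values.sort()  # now [1, 7, 8]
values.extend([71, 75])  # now [1, 7, 8, 71, 75]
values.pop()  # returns 75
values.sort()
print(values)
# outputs [1, 7, 8, 71]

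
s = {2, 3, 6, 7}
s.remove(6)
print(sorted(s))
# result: [2, 3, 7]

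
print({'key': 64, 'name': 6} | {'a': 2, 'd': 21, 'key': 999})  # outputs {'key': 999, 'name': 6, 'a': 2, 'd': 21}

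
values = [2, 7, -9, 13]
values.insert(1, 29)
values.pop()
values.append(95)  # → [2, 29, 7, -9, 95]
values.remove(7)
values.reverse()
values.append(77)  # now [95, -9, 29, 2, 77]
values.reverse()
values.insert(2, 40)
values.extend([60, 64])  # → [77, 2, 40, 29, -9, 95, 60, 64]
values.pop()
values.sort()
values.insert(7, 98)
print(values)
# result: [-9, 2, 29, 40, 60, 77, 95, 98]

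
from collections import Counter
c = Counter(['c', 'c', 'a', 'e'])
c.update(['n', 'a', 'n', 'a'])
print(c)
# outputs Counter({'a': 3, 'c': 2, 'n': 2, 'e': 1})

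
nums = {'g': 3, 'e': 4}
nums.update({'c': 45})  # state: {'g': 3, 'e': 4, 'c': 45}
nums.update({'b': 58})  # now {'g': 3, 'e': 4, 'c': 45, 'b': 58}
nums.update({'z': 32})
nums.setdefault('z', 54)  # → 32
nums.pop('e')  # 4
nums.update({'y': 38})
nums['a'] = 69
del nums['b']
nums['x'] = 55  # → {'g': 3, 'c': 45, 'z': 32, 'y': 38, 'a': 69, 'x': 55}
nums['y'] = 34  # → {'g': 3, 'c': 45, 'z': 32, 'y': 34, 'a': 69, 'x': 55}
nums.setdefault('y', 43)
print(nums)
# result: {'g': 3, 'c': 45, 'z': 32, 'y': 34, 'a': 69, 'x': 55}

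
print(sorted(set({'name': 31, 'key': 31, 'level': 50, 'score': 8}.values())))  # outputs [8, 31, 50]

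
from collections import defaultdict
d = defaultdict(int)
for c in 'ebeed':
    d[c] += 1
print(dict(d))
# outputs {'e': 3, 'b': 1, 'd': 1}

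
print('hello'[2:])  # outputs llo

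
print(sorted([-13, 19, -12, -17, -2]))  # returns [-17, -13, -12, -2, 19]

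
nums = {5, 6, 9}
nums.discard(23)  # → {5, 6, 9}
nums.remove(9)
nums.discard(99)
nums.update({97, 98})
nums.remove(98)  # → {5, 6, 97}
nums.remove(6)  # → {5, 97}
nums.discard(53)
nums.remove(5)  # {97}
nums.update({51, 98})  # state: {51, 97, 98}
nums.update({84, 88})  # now {51, 84, 88, 97, 98}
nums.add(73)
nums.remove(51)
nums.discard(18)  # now {73, 84, 88, 97, 98}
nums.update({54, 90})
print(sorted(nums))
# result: [54, 73, 84, 88, 90, 97, 98]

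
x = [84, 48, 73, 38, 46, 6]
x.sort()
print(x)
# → [6, 38, 46, 48, 73, 84]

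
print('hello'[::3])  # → hl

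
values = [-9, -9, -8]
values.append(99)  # [-9, -9, -8, 99]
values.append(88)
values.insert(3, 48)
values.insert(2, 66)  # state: [-9, -9, 66, -8, 48, 99, 88]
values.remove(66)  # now [-9, -9, -8, 48, 99, 88]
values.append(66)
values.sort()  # [-9, -9, -8, 48, 66, 88, 99]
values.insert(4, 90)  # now [-9, -9, -8, 48, 90, 66, 88, 99]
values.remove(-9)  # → [-9, -8, 48, 90, 66, 88, 99]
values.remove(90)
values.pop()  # 99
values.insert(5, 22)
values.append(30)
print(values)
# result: [-9, -8, 48, 66, 88, 22, 30]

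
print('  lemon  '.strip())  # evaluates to lemon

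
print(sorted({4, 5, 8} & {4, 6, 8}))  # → [4, 8]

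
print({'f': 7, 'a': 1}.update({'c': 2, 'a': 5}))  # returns None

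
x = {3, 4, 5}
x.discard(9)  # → {3, 4, 5}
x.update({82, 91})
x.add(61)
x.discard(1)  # {3, 4, 5, 61, 82, 91}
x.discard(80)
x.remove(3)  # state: {4, 5, 61, 82, 91}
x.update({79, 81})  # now {4, 5, 61, 79, 81, 82, 91}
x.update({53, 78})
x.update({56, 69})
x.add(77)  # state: {4, 5, 53, 56, 61, 69, 77, 78, 79, 81, 82, 91}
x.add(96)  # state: {4, 5, 53, 56, 61, 69, 77, 78, 79, 81, 82, 91, 96}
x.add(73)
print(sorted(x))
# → [4, 5, 53, 56, 61, 69, 73, 77, 78, 79, 81, 82, 91, 96]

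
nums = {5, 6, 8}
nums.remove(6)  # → {5, 8}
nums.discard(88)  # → {5, 8}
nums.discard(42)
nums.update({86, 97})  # {5, 8, 86, 97}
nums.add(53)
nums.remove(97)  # {5, 8, 53, 86}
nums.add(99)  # {5, 8, 53, 86, 99}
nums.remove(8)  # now {5, 53, 86, 99}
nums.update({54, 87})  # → {5, 53, 54, 86, 87, 99}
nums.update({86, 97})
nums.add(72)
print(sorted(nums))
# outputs [5, 53, 54, 72, 86, 87, 97, 99]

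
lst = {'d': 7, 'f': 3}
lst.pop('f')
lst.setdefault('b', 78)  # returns 78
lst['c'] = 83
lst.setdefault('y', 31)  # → 31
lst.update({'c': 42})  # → {'d': 7, 'b': 78, 'c': 42, 'y': 31}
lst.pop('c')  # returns 42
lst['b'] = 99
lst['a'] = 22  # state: {'d': 7, 'b': 99, 'y': 31, 'a': 22}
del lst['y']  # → {'d': 7, 'b': 99, 'a': 22}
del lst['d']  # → {'b': 99, 'a': 22}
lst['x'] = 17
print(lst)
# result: {'b': 99, 'a': 22, 'x': 17}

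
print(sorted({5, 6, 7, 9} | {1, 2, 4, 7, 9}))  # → [1, 2, 4, 5, 6, 7, 9]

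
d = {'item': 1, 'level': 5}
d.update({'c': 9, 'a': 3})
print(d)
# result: {'item': 1, 'level': 5, 'c': 9, 'a': 3}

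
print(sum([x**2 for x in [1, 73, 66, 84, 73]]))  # 22071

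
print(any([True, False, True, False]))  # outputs True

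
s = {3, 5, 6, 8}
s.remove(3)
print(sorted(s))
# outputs [5, 6, 8]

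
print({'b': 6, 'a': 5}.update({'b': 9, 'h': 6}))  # None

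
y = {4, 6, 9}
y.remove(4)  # {6, 9}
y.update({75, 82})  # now {6, 9, 75, 82}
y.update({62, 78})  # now {6, 9, 62, 75, 78, 82}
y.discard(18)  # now {6, 9, 62, 75, 78, 82}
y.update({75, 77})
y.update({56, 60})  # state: {6, 9, 56, 60, 62, 75, 77, 78, 82}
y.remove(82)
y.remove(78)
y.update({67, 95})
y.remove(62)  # {6, 9, 56, 60, 67, 75, 77, 95}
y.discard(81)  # {6, 9, 56, 60, 67, 75, 77, 95}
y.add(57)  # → {6, 9, 56, 57, 60, 67, 75, 77, 95}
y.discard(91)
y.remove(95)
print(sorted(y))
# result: [6, 9, 56, 57, 60, 67, 75, 77]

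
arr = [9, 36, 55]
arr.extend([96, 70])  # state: [9, 36, 55, 96, 70]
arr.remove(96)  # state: [9, 36, 55, 70]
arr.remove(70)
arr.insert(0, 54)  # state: [54, 9, 36, 55]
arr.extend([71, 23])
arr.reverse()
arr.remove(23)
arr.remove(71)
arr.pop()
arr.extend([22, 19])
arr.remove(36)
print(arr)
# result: [55, 9, 22, 19]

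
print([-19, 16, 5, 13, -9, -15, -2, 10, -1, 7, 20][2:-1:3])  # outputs [5, -15, -1]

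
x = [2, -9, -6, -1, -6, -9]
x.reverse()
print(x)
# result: [-9, -6, -1, -6, -9, 2]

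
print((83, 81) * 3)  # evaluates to (83, 81, 83, 81, 83, 81)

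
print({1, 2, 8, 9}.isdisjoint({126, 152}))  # True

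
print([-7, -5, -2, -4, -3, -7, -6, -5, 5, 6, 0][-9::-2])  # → [-2, -7]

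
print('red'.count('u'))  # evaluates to 0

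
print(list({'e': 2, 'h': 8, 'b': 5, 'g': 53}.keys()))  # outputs ['e', 'h', 'b', 'g']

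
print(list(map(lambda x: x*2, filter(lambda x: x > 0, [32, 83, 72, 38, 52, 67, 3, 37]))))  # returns [64, 166, 144, 76, 104, 134, 6, 74]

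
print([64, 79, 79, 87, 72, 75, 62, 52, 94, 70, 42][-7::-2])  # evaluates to [72, 79, 64]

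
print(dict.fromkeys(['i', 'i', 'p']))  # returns {'i': None, 'p': None}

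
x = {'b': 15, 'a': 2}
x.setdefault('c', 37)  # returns 37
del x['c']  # {'b': 15, 'a': 2}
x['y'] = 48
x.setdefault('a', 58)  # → 2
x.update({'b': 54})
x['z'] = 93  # {'b': 54, 'a': 2, 'y': 48, 'z': 93}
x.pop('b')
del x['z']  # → {'a': 2, 'y': 48}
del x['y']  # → {'a': 2}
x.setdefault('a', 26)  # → 2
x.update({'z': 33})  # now {'a': 2, 'z': 33}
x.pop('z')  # 33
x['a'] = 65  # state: {'a': 65}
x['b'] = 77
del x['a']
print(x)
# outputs {'b': 77}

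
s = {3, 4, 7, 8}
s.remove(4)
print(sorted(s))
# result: [3, 7, 8]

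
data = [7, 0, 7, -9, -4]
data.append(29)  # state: [7, 0, 7, -9, -4, 29]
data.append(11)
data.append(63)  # [7, 0, 7, -9, -4, 29, 11, 63]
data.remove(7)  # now [0, 7, -9, -4, 29, 11, 63]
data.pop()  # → 63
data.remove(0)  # [7, -9, -4, 29, 11]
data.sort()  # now [-9, -4, 7, 11, 29]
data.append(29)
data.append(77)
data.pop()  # 77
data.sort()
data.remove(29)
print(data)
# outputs [-9, -4, 7, 11, 29]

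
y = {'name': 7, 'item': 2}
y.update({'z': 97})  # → {'name': 7, 'item': 2, 'z': 97}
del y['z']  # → {'name': 7, 'item': 2}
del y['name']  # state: {'item': 2}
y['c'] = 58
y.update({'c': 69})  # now {'item': 2, 'c': 69}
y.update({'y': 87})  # {'item': 2, 'c': 69, 'y': 87}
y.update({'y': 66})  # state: {'item': 2, 'c': 69, 'y': 66}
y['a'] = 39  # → {'item': 2, 'c': 69, 'y': 66, 'a': 39}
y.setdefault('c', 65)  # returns 69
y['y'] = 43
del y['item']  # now {'c': 69, 'y': 43, 'a': 39}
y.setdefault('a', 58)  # 39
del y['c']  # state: {'y': 43, 'a': 39}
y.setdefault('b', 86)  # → 86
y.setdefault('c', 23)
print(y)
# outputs {'y': 43, 'a': 39, 'b': 86, 'c': 23}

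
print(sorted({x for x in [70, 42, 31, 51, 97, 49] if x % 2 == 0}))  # [42, 70]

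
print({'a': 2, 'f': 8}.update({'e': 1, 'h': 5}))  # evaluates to None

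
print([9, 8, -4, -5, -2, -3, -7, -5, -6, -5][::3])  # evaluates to [9, -5, -7, -5]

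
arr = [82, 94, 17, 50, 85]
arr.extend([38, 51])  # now [82, 94, 17, 50, 85, 38, 51]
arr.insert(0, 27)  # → [27, 82, 94, 17, 50, 85, 38, 51]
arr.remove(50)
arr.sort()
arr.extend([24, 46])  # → [17, 27, 38, 51, 82, 85, 94, 24, 46]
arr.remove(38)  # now [17, 27, 51, 82, 85, 94, 24, 46]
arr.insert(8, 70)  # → [17, 27, 51, 82, 85, 94, 24, 46, 70]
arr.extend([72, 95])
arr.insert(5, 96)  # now [17, 27, 51, 82, 85, 96, 94, 24, 46, 70, 72, 95]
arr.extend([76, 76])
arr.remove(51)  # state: [17, 27, 82, 85, 96, 94, 24, 46, 70, 72, 95, 76, 76]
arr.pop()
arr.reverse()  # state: [76, 95, 72, 70, 46, 24, 94, 96, 85, 82, 27, 17]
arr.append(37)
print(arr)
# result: [76, 95, 72, 70, 46, 24, 94, 96, 85, 82, 27, 17, 37]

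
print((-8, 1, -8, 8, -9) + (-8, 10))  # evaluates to (-8, 1, -8, 8, -9, -8, 10)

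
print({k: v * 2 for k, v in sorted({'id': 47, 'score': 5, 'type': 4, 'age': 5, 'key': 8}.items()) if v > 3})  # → {'age': 10, 'id': 94, 'key': 16, 'score': 10, 'type': 8}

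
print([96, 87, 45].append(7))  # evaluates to None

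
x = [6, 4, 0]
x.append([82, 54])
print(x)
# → [6, 4, 0, [82, 54]]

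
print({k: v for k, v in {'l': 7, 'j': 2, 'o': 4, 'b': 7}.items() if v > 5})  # {'l': 7, 'b': 7}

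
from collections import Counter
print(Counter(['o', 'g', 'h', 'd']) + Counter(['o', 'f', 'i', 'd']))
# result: Counter({'o': 2, 'd': 2, 'g': 1, 'h': 1, 'f': 1, 'i': 1})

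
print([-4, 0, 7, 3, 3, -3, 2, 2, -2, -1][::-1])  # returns [-1, -2, 2, 2, -3, 3, 3, 7, 0, -4]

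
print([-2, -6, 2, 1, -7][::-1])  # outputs [-7, 1, 2, -6, -2]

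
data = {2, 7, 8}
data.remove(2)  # {7, 8}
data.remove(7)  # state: {8}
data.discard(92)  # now {8}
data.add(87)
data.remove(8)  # {87}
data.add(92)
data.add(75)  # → {75, 87, 92}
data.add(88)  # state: {75, 87, 88, 92}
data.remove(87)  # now {75, 88, 92}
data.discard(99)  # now {75, 88, 92}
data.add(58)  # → {58, 75, 88, 92}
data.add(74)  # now {58, 74, 75, 88, 92}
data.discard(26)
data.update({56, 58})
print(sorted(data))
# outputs [56, 58, 74, 75, 88, 92]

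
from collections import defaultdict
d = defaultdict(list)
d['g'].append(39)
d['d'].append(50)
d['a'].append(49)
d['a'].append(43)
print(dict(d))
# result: {'g': [39], 'd': [50], 'a': [49, 43]}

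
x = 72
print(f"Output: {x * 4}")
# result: Output: 288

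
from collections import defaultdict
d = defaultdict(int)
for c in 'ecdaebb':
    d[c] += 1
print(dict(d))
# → {'e': 2, 'c': 1, 'd': 1, 'a': 1, 'b': 2}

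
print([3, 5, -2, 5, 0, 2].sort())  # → None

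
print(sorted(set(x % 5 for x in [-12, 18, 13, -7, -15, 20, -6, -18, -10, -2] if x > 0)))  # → [0, 3]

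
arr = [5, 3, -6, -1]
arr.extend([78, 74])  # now [5, 3, -6, -1, 78, 74]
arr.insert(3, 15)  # [5, 3, -6, 15, -1, 78, 74]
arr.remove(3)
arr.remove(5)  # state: [-6, 15, -1, 78, 74]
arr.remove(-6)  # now [15, -1, 78, 74]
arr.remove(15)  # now [-1, 78, 74]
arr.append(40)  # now [-1, 78, 74, 40]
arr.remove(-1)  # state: [78, 74, 40]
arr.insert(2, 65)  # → [78, 74, 65, 40]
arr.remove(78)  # [74, 65, 40]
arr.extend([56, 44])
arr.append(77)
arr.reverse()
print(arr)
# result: [77, 44, 56, 40, 65, 74]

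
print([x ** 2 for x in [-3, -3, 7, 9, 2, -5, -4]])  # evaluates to [9, 9, 49, 81, 4, 25, 16]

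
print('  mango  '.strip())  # mango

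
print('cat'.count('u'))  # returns 0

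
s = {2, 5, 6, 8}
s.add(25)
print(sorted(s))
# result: [2, 5, 6, 8, 25]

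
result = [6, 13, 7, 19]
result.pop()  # 19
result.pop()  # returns 7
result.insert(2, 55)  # [6, 13, 55]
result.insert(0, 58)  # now [58, 6, 13, 55]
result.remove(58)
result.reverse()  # [55, 13, 6]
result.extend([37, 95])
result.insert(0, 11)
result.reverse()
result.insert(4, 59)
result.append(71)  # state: [95, 37, 6, 13, 59, 55, 11, 71]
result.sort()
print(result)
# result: [6, 11, 13, 37, 55, 59, 71, 95]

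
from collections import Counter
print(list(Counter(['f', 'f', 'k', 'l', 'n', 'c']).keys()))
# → ['f', 'k', 'l', 'n', 'c']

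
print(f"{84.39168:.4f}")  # 84.3917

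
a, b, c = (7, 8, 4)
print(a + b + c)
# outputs 19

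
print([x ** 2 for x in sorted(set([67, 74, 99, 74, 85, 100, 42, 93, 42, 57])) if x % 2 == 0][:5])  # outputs [1764, 5476, 10000]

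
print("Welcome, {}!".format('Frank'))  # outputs Welcome, Frank!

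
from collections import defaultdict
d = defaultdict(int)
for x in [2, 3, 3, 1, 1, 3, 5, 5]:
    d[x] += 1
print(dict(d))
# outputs {2: 1, 3: 3, 1: 2, 5: 2}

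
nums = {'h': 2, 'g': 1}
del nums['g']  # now {'h': 2}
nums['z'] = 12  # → {'h': 2, 'z': 12}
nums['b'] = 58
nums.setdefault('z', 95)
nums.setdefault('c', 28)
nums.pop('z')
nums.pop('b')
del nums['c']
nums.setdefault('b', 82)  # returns 82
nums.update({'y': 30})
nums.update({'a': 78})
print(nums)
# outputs {'h': 2, 'b': 82, 'y': 30, 'a': 78}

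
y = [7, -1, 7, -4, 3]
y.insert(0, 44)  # [44, 7, -1, 7, -4, 3]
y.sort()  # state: [-4, -1, 3, 7, 7, 44]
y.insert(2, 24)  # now [-4, -1, 24, 3, 7, 7, 44]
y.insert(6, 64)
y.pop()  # 44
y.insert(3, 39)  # [-4, -1, 24, 39, 3, 7, 7, 64]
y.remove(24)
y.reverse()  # [64, 7, 7, 3, 39, -1, -4]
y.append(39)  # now [64, 7, 7, 3, 39, -1, -4, 39]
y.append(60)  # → [64, 7, 7, 3, 39, -1, -4, 39, 60]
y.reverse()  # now [60, 39, -4, -1, 39, 3, 7, 7, 64]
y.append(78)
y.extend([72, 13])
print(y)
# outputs [60, 39, -4, -1, 39, 3, 7, 7, 64, 78, 72, 13]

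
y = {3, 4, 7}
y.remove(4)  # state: {3, 7}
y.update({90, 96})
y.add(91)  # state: {3, 7, 90, 91, 96}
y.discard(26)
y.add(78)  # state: {3, 7, 78, 90, 91, 96}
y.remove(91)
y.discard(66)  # {3, 7, 78, 90, 96}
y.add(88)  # {3, 7, 78, 88, 90, 96}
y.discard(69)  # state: {3, 7, 78, 88, 90, 96}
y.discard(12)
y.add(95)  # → {3, 7, 78, 88, 90, 95, 96}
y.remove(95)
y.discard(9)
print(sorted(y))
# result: [3, 7, 78, 88, 90, 96]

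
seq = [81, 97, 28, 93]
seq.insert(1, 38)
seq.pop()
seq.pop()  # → 28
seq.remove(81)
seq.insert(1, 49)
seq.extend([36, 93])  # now [38, 49, 97, 36, 93]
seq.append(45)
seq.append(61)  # [38, 49, 97, 36, 93, 45, 61]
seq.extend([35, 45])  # [38, 49, 97, 36, 93, 45, 61, 35, 45]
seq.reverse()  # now [45, 35, 61, 45, 93, 36, 97, 49, 38]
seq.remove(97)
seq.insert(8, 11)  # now [45, 35, 61, 45, 93, 36, 49, 38, 11]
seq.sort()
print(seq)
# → [11, 35, 36, 38, 45, 45, 49, 61, 93]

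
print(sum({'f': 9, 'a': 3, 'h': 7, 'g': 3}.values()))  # 22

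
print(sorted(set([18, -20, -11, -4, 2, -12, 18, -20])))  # [-20, -12, -11, -4, 2, 18]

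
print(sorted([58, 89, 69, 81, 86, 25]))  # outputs [25, 58, 69, 81, 86, 89]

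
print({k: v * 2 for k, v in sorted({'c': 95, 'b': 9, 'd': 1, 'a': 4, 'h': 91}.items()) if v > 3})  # {'a': 8, 'b': 18, 'c': 190, 'h': 182}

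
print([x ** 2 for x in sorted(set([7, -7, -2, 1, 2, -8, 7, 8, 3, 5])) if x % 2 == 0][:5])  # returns [64, 4, 4, 64]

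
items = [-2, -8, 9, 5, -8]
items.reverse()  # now [-8, 5, 9, -8, -2]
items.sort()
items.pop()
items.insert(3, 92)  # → [-8, -8, -2, 92, 5]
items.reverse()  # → [5, 92, -2, -8, -8]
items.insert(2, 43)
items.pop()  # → -8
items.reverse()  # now [-8, -2, 43, 92, 5]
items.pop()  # 5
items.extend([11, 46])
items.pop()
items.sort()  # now [-8, -2, 11, 43, 92]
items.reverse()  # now [92, 43, 11, -2, -8]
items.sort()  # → [-8, -2, 11, 43, 92]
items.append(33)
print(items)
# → [-8, -2, 11, 43, 92, 33]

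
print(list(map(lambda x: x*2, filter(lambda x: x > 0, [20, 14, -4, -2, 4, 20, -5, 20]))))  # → [40, 28, 8, 40, 40]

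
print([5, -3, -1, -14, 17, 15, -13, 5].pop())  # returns 5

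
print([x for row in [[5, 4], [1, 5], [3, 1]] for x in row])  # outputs [5, 4, 1, 5, 3, 1]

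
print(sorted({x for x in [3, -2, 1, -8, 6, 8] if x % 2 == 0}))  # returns [-8, -2, 6, 8]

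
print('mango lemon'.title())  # Mango Lemon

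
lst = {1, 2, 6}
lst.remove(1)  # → {2, 6}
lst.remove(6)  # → {2}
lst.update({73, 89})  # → {2, 73, 89}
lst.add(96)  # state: {2, 73, 89, 96}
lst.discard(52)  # {2, 73, 89, 96}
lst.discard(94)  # {2, 73, 89, 96}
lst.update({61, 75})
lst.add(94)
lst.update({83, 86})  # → {2, 61, 73, 75, 83, 86, 89, 94, 96}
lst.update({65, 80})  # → {2, 61, 65, 73, 75, 80, 83, 86, 89, 94, 96}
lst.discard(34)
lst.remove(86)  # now {2, 61, 65, 73, 75, 80, 83, 89, 94, 96}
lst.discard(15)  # {2, 61, 65, 73, 75, 80, 83, 89, 94, 96}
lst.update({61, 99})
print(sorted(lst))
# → [2, 61, 65, 73, 75, 80, 83, 89, 94, 96, 99]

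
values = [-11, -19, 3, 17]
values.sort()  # [-19, -11, 3, 17]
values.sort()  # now [-19, -11, 3, 17]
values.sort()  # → [-19, -11, 3, 17]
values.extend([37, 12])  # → [-19, -11, 3, 17, 37, 12]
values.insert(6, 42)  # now [-19, -11, 3, 17, 37, 12, 42]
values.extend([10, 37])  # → [-19, -11, 3, 17, 37, 12, 42, 10, 37]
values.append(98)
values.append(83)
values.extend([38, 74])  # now [-19, -11, 3, 17, 37, 12, 42, 10, 37, 98, 83, 38, 74]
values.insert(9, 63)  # [-19, -11, 3, 17, 37, 12, 42, 10, 37, 63, 98, 83, 38, 74]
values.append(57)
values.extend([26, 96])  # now [-19, -11, 3, 17, 37, 12, 42, 10, 37, 63, 98, 83, 38, 74, 57, 26, 96]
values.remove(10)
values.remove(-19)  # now [-11, 3, 17, 37, 12, 42, 37, 63, 98, 83, 38, 74, 57, 26, 96]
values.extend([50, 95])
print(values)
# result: [-11, 3, 17, 37, 12, 42, 37, 63, 98, 83, 38, 74, 57, 26, 96, 50, 95]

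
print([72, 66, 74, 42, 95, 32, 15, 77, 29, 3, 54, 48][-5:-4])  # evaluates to [77]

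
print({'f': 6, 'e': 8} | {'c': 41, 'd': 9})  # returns {'f': 6, 'e': 8, 'c': 41, 'd': 9}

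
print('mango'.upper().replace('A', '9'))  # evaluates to M9NGO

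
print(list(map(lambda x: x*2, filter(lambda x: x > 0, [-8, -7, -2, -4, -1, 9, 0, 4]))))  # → [18, 8]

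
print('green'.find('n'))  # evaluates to 4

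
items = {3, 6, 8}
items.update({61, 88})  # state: {3, 6, 8, 61, 88}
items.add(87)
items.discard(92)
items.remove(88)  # {3, 6, 8, 61, 87}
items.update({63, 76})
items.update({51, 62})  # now {3, 6, 8, 51, 61, 62, 63, 76, 87}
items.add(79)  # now {3, 6, 8, 51, 61, 62, 63, 76, 79, 87}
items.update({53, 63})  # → {3, 6, 8, 51, 53, 61, 62, 63, 76, 79, 87}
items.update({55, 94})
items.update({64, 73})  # {3, 6, 8, 51, 53, 55, 61, 62, 63, 64, 73, 76, 79, 87, 94}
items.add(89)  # {3, 6, 8, 51, 53, 55, 61, 62, 63, 64, 73, 76, 79, 87, 89, 94}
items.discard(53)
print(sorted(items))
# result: [3, 6, 8, 51, 55, 61, 62, 63, 64, 73, 76, 79, 87, 89, 94]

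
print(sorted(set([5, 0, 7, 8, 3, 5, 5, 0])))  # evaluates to [0, 3, 5, 7, 8]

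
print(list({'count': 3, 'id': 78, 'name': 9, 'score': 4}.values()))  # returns [3, 78, 9, 4]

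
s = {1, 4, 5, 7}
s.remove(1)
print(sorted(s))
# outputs [4, 5, 7]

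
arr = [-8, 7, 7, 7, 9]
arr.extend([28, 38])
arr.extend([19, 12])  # [-8, 7, 7, 7, 9, 28, 38, 19, 12]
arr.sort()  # [-8, 7, 7, 7, 9, 12, 19, 28, 38]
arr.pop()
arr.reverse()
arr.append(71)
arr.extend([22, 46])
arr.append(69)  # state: [28, 19, 12, 9, 7, 7, 7, -8, 71, 22, 46, 69]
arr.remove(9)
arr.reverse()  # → [69, 46, 22, 71, -8, 7, 7, 7, 12, 19, 28]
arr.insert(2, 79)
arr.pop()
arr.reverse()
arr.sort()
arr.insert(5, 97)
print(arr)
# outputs [-8, 7, 7, 7, 12, 97, 19, 22, 46, 69, 71, 79]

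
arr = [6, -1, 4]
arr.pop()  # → 4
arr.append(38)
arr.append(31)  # [6, -1, 38, 31]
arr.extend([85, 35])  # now [6, -1, 38, 31, 85, 35]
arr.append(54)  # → [6, -1, 38, 31, 85, 35, 54]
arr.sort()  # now [-1, 6, 31, 35, 38, 54, 85]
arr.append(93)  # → [-1, 6, 31, 35, 38, 54, 85, 93]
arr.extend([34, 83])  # [-1, 6, 31, 35, 38, 54, 85, 93, 34, 83]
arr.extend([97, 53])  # [-1, 6, 31, 35, 38, 54, 85, 93, 34, 83, 97, 53]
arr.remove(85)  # [-1, 6, 31, 35, 38, 54, 93, 34, 83, 97, 53]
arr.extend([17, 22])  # [-1, 6, 31, 35, 38, 54, 93, 34, 83, 97, 53, 17, 22]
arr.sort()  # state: [-1, 6, 17, 22, 31, 34, 35, 38, 53, 54, 83, 93, 97]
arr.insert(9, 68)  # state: [-1, 6, 17, 22, 31, 34, 35, 38, 53, 68, 54, 83, 93, 97]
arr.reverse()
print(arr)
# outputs [97, 93, 83, 54, 68, 53, 38, 35, 34, 31, 22, 17, 6, -1]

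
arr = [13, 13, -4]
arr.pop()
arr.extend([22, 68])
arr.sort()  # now [13, 13, 22, 68]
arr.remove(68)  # [13, 13, 22]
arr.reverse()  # [22, 13, 13]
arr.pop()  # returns 13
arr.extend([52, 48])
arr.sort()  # [13, 22, 48, 52]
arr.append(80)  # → [13, 22, 48, 52, 80]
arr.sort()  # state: [13, 22, 48, 52, 80]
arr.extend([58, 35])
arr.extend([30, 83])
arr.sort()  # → [13, 22, 30, 35, 48, 52, 58, 80, 83]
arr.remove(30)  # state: [13, 22, 35, 48, 52, 58, 80, 83]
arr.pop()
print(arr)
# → [13, 22, 35, 48, 52, 58, 80]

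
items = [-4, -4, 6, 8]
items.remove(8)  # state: [-4, -4, 6]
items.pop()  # 6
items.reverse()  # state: [-4, -4]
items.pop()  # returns -4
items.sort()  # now [-4]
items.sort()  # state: [-4]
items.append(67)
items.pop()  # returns 67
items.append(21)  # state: [-4, 21]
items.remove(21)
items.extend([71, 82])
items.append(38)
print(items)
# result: [-4, 71, 82, 38]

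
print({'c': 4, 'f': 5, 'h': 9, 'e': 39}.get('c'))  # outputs 4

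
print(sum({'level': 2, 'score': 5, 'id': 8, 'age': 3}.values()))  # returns 18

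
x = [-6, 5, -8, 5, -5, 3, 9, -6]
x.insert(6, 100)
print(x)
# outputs [-6, 5, -8, 5, -5, 3, 100, 9, -6]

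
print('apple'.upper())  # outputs APPLE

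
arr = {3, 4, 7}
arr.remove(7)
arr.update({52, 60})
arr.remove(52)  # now {3, 4, 60}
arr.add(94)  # {3, 4, 60, 94}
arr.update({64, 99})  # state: {3, 4, 60, 64, 94, 99}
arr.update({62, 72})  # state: {3, 4, 60, 62, 64, 72, 94, 99}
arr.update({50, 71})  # {3, 4, 50, 60, 62, 64, 71, 72, 94, 99}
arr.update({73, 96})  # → {3, 4, 50, 60, 62, 64, 71, 72, 73, 94, 96, 99}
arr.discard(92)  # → {3, 4, 50, 60, 62, 64, 71, 72, 73, 94, 96, 99}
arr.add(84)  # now {3, 4, 50, 60, 62, 64, 71, 72, 73, 84, 94, 96, 99}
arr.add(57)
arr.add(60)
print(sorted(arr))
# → [3, 4, 50, 57, 60, 62, 64, 71, 72, 73, 84, 94, 96, 99]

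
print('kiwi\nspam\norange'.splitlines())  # ['kiwi', 'spam', 'orange']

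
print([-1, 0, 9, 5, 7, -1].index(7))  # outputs 4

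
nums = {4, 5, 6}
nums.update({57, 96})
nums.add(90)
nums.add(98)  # {4, 5, 6, 57, 90, 96, 98}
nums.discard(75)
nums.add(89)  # {4, 5, 6, 57, 89, 90, 96, 98}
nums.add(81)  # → {4, 5, 6, 57, 81, 89, 90, 96, 98}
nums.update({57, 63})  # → {4, 5, 6, 57, 63, 81, 89, 90, 96, 98}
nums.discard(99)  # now {4, 5, 6, 57, 63, 81, 89, 90, 96, 98}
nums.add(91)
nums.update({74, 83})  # {4, 5, 6, 57, 63, 74, 81, 83, 89, 90, 91, 96, 98}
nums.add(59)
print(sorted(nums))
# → [4, 5, 6, 57, 59, 63, 74, 81, 83, 89, 90, 91, 96, 98]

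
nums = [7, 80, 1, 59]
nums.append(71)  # [7, 80, 1, 59, 71]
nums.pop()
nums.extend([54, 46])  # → [7, 80, 1, 59, 54, 46]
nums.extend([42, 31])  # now [7, 80, 1, 59, 54, 46, 42, 31]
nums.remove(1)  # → [7, 80, 59, 54, 46, 42, 31]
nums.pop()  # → 31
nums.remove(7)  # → [80, 59, 54, 46, 42]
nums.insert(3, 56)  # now [80, 59, 54, 56, 46, 42]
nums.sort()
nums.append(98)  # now [42, 46, 54, 56, 59, 80, 98]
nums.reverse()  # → [98, 80, 59, 56, 54, 46, 42]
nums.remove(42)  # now [98, 80, 59, 56, 54, 46]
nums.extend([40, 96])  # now [98, 80, 59, 56, 54, 46, 40, 96]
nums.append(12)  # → [98, 80, 59, 56, 54, 46, 40, 96, 12]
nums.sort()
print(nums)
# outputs [12, 40, 46, 54, 56, 59, 80, 96, 98]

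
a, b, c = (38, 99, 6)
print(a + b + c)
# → 143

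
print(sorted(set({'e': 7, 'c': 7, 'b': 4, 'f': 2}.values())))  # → [2, 4, 7]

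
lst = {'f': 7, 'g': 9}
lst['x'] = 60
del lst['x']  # {'f': 7, 'g': 9}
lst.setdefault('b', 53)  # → 53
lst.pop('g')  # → 9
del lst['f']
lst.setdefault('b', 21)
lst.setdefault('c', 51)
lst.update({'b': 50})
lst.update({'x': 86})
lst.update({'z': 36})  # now {'b': 50, 'c': 51, 'x': 86, 'z': 36}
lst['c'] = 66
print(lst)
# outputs {'b': 50, 'c': 66, 'x': 86, 'z': 36}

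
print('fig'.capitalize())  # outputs Fig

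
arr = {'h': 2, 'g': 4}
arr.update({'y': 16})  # {'h': 2, 'g': 4, 'y': 16}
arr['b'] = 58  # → {'h': 2, 'g': 4, 'y': 16, 'b': 58}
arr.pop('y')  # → 16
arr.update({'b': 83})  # {'h': 2, 'g': 4, 'b': 83}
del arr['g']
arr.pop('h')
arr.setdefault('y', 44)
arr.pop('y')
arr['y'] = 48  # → {'b': 83, 'y': 48}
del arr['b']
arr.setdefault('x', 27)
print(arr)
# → {'y': 48, 'x': 27}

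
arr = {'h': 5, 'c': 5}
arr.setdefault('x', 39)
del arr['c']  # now {'h': 5, 'x': 39}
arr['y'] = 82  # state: {'h': 5, 'x': 39, 'y': 82}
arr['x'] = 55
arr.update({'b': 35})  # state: {'h': 5, 'x': 55, 'y': 82, 'b': 35}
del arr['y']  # {'h': 5, 'x': 55, 'b': 35}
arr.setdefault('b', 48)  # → 35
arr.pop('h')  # 5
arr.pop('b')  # 35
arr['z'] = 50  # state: {'x': 55, 'z': 50}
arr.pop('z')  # 50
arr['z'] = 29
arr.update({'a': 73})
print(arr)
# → {'x': 55, 'z': 29, 'a': 73}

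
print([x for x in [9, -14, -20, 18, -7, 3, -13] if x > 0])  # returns [9, 18, 3]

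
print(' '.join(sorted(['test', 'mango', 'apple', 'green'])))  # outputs apple green mango test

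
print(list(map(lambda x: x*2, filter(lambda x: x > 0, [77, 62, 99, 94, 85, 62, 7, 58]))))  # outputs [154, 124, 198, 188, 170, 124, 14, 116]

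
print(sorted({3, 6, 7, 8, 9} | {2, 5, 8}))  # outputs [2, 3, 5, 6, 7, 8, 9]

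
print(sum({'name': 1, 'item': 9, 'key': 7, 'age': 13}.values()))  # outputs 30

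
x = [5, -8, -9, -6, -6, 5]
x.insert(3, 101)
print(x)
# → [5, -8, -9, 101, -6, -6, 5]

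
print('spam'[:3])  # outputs spa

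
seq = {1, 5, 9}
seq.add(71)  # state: {1, 5, 9, 71}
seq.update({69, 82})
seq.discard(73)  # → {1, 5, 9, 69, 71, 82}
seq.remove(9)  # {1, 5, 69, 71, 82}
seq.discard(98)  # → {1, 5, 69, 71, 82}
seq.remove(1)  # {5, 69, 71, 82}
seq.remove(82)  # {5, 69, 71}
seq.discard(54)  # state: {5, 69, 71}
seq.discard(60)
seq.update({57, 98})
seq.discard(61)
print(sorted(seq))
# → [5, 57, 69, 71, 98]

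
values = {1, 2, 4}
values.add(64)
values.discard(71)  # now {1, 2, 4, 64}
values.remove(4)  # {1, 2, 64}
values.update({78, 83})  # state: {1, 2, 64, 78, 83}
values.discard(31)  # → {1, 2, 64, 78, 83}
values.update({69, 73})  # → {1, 2, 64, 69, 73, 78, 83}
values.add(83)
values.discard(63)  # {1, 2, 64, 69, 73, 78, 83}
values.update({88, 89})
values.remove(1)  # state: {2, 64, 69, 73, 78, 83, 88, 89}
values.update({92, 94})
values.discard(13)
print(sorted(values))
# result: [2, 64, 69, 73, 78, 83, 88, 89, 92, 94]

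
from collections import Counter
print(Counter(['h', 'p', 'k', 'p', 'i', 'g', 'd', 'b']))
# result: Counter({'p': 2, 'h': 1, 'k': 1, 'i': 1, 'g': 1, 'd': 1, 'b': 1})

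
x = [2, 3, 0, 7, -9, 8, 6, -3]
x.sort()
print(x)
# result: [-9, -3, 0, 2, 3, 6, 7, 8]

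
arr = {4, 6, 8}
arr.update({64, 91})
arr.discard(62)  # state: {4, 6, 8, 64, 91}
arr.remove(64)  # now {4, 6, 8, 91}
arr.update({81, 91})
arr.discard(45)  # {4, 6, 8, 81, 91}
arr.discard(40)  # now {4, 6, 8, 81, 91}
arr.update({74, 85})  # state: {4, 6, 8, 74, 81, 85, 91}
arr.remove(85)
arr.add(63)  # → {4, 6, 8, 63, 74, 81, 91}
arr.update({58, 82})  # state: {4, 6, 8, 58, 63, 74, 81, 82, 91}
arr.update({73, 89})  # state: {4, 6, 8, 58, 63, 73, 74, 81, 82, 89, 91}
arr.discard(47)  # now {4, 6, 8, 58, 63, 73, 74, 81, 82, 89, 91}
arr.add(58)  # {4, 6, 8, 58, 63, 73, 74, 81, 82, 89, 91}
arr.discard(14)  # {4, 6, 8, 58, 63, 73, 74, 81, 82, 89, 91}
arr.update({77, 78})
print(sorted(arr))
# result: [4, 6, 8, 58, 63, 73, 74, 77, 78, 81, 82, 89, 91]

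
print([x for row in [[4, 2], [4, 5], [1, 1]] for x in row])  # [4, 2, 4, 5, 1, 1]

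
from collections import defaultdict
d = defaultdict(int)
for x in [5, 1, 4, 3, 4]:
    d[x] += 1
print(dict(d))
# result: {5: 1, 1: 1, 4: 2, 3: 1}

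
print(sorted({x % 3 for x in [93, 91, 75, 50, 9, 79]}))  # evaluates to [0, 1, 2]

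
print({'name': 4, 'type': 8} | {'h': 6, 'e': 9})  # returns {'name': 4, 'type': 8, 'h': 6, 'e': 9}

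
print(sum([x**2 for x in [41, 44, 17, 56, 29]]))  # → 7883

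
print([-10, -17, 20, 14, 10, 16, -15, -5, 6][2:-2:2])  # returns [20, 10, -15]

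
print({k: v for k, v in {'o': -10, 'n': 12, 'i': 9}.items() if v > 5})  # {'n': 12, 'i': 9}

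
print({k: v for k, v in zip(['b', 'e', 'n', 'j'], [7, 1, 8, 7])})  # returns {'b': 7, 'e': 1, 'n': 8, 'j': 7}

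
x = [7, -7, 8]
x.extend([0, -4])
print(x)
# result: [7, -7, 8, 0, -4]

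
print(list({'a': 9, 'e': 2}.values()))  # [9, 2]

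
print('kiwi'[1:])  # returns iwi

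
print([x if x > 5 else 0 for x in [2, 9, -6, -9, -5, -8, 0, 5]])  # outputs [0, 9, 0, 0, 0, 0, 0, 0]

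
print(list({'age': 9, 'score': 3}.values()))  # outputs [9, 3]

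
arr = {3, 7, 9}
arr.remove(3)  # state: {7, 9}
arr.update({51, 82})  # {7, 9, 51, 82}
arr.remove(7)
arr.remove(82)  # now {9, 51}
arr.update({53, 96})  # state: {9, 51, 53, 96}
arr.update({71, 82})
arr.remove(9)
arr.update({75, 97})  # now {51, 53, 71, 75, 82, 96, 97}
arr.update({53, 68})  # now {51, 53, 68, 71, 75, 82, 96, 97}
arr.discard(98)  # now {51, 53, 68, 71, 75, 82, 96, 97}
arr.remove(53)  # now {51, 68, 71, 75, 82, 96, 97}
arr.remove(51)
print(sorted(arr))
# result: [68, 71, 75, 82, 96, 97]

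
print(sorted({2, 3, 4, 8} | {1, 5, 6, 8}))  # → [1, 2, 3, 4, 5, 6, 8]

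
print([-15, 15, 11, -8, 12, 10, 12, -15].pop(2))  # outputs 11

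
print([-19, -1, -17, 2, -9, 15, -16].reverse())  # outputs None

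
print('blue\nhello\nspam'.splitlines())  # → ['blue', 'hello', 'spam']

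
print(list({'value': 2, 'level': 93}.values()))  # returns [2, 93]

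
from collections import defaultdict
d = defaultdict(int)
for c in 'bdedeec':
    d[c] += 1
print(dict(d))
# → {'b': 1, 'd': 2, 'e': 3, 'c': 1}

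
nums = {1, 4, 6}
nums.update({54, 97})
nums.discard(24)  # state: {1, 4, 6, 54, 97}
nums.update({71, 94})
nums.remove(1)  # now {4, 6, 54, 71, 94, 97}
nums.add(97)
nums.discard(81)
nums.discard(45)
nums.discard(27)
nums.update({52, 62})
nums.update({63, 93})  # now {4, 6, 52, 54, 62, 63, 71, 93, 94, 97}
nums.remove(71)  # {4, 6, 52, 54, 62, 63, 93, 94, 97}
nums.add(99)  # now {4, 6, 52, 54, 62, 63, 93, 94, 97, 99}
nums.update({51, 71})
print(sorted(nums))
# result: [4, 6, 51, 52, 54, 62, 63, 71, 93, 94, 97, 99]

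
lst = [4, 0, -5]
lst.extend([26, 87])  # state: [4, 0, -5, 26, 87]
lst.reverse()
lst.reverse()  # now [4, 0, -5, 26, 87]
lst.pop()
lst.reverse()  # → [26, -5, 0, 4]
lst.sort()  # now [-5, 0, 4, 26]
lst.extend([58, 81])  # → [-5, 0, 4, 26, 58, 81]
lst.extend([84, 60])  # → [-5, 0, 4, 26, 58, 81, 84, 60]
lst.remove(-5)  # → [0, 4, 26, 58, 81, 84, 60]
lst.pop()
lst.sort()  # [0, 4, 26, 58, 81, 84]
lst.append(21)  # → [0, 4, 26, 58, 81, 84, 21]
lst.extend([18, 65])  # [0, 4, 26, 58, 81, 84, 21, 18, 65]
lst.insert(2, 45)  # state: [0, 4, 45, 26, 58, 81, 84, 21, 18, 65]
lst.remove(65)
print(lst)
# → [0, 4, 45, 26, 58, 81, 84, 21, 18]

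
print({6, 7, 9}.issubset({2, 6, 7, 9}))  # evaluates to True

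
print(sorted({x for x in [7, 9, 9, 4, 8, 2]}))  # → [2, 4, 7, 8, 9]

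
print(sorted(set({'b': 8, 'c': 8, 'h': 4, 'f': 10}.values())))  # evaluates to [4, 8, 10]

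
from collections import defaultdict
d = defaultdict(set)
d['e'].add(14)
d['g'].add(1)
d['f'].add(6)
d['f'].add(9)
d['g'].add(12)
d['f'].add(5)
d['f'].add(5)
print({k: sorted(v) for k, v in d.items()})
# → {'e': [14], 'g': [1, 12], 'f': [5, 6, 9]}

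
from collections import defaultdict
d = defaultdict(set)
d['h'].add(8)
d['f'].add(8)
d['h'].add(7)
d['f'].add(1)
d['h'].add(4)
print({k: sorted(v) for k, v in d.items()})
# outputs {'h': [4, 7, 8], 'f': [1, 8]}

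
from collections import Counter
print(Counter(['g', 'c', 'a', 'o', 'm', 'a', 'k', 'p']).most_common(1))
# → [('a', 2)]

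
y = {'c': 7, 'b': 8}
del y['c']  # {'b': 8}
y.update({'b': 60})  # {'b': 60}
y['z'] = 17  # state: {'b': 60, 'z': 17}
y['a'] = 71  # {'b': 60, 'z': 17, 'a': 71}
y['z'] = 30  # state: {'b': 60, 'z': 30, 'a': 71}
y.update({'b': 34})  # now {'b': 34, 'z': 30, 'a': 71}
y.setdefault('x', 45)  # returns 45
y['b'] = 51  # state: {'b': 51, 'z': 30, 'a': 71, 'x': 45}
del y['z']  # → {'b': 51, 'a': 71, 'x': 45}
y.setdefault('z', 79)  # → 79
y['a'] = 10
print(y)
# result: {'b': 51, 'a': 10, 'x': 45, 'z': 79}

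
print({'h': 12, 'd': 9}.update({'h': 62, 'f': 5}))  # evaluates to None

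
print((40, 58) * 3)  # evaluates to (40, 58, 40, 58, 40, 58)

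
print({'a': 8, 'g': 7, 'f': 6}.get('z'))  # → None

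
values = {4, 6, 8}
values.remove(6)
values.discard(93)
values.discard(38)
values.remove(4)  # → {8}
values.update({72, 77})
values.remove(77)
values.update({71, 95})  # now {8, 71, 72, 95}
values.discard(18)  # {8, 71, 72, 95}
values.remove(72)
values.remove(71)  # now {8, 95}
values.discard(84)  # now {8, 95}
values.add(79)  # {8, 79, 95}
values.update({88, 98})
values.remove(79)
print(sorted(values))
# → [8, 88, 95, 98]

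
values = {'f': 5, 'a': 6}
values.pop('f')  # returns 5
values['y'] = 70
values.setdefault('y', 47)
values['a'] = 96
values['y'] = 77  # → {'a': 96, 'y': 77}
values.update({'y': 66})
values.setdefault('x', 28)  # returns 28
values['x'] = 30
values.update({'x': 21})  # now {'a': 96, 'y': 66, 'x': 21}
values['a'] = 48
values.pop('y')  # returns 66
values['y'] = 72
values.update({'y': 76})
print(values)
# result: {'a': 48, 'x': 21, 'y': 76}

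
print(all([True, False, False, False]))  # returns False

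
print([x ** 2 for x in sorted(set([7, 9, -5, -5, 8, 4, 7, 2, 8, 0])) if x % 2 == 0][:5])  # [0, 4, 16, 64]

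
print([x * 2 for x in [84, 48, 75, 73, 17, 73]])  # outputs [168, 96, 150, 146, 34, 146]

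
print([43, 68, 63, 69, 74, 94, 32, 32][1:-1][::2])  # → [68, 69, 94]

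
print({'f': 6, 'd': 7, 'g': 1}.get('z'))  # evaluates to None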